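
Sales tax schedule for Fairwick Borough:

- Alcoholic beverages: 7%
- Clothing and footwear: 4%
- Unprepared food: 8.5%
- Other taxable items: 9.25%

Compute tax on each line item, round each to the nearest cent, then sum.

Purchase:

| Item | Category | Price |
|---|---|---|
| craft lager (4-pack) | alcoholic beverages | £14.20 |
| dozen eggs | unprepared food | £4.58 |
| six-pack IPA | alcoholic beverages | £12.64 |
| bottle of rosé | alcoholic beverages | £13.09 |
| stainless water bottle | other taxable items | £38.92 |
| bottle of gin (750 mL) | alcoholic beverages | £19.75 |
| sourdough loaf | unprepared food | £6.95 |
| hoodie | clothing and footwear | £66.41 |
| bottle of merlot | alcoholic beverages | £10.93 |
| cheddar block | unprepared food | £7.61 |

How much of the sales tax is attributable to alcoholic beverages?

£4.94

Craft lager (4-pack) £14.20: alcoholic beverages → 7% → £0.99
Six-pack IPA £12.64: alcoholic beverages → 7% → £0.88
Bottle of rosé £13.09: alcoholic beverages → 7% → £0.92
Bottle of gin (750 mL) £19.75: alcoholic beverages → 7% → £1.38
Bottle of merlot £10.93: alcoholic beverages → 7% → £0.77
Tax on alcoholic beverages = £0.99 + £0.88 + £0.92 + £1.38 + £0.77 = £4.94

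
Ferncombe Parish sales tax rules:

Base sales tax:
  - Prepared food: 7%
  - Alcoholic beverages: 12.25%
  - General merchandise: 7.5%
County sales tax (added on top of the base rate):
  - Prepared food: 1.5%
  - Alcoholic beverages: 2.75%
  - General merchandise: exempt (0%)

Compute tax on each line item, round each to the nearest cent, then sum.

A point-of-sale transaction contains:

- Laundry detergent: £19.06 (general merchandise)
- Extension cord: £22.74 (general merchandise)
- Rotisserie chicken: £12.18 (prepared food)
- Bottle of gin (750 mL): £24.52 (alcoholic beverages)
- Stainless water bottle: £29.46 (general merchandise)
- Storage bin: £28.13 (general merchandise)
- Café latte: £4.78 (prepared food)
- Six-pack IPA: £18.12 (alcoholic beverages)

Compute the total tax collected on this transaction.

£15.31

Laundry detergent £19.06: general merchandise → 7.5% + 0% county = 7.5% → £1.43
Extension cord £22.74: general merchandise → 7.5% + 0% county = 7.5% → £1.71
Rotisserie chicken £12.18: prepared food → 7% + 1.5% county = 8.5% → £1.04
Bottle of gin (750 mL) £24.52: alcoholic beverages → 12.25% + 2.75% county = 15% → £3.68
Stainless water bottle £29.46: general merchandise → 7.5% + 0% county = 7.5% → £2.21
Storage bin £28.13: general merchandise → 7.5% + 0% county = 7.5% → £2.11
Café latte £4.78: prepared food → 7% + 1.5% county = 8.5% → £0.41
Six-pack IPA £18.12: alcoholic beverages → 12.25% + 2.75% county = 15% → £2.72
Total tax = £1.43 + £1.71 + £1.04 + £3.68 + £2.21 + £2.11 + £0.41 + £2.72 = £15.31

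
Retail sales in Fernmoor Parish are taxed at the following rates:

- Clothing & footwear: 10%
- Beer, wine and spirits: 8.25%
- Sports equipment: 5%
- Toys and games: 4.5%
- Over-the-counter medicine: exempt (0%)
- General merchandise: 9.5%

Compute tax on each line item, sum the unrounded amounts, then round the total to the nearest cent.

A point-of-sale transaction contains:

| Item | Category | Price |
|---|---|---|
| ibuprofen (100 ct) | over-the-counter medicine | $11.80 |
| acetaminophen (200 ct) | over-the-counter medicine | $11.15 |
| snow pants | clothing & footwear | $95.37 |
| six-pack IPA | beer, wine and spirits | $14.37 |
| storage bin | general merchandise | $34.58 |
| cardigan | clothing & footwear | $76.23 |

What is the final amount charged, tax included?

$265.13

Ibuprofen (100 ct) $11.80: over-the-counter medicine → 0% → $0.00
Acetaminophen (200 ct) $11.15: over-the-counter medicine → 0% → $0.00
Snow pants $95.37: clothing & footwear → 10% → $9.537
Six-pack IPA $14.37: beer, wine and spirits → 8.25% → $1.185525
Storage bin $34.58: general merchandise → 9.5% → $3.2851
Cardigan $76.23: clothing & footwear → 10% → $7.623
Subtotal = $243.50; unrounded tax = $21.630625 → $21.63; total due = $265.13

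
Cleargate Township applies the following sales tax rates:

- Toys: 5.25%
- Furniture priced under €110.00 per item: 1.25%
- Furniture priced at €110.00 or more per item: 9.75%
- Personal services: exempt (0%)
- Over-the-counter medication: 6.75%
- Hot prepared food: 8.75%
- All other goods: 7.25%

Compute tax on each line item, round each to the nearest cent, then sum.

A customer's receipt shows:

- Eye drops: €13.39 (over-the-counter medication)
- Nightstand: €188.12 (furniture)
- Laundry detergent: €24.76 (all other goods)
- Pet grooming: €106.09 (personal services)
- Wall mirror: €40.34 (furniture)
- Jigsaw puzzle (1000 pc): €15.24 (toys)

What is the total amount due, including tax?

€410.28

Eye drops €13.39: over-the-counter medication → 6.75% → €0.90
Nightstand €188.12: furniture, €110.00 or more → 9.75% → €18.34
Laundry detergent €24.76: all other goods → 7.25% → €1.80
Pet grooming €106.09: personal services → 0% → €0.00
Wall mirror €40.34: furniture, under €110.00 → 1.25% → €0.50
Jigsaw puzzle (1000 pc) €15.24: toys → 5.25% → €0.80
Subtotal = €387.94; tax = €22.34; total due = €410.28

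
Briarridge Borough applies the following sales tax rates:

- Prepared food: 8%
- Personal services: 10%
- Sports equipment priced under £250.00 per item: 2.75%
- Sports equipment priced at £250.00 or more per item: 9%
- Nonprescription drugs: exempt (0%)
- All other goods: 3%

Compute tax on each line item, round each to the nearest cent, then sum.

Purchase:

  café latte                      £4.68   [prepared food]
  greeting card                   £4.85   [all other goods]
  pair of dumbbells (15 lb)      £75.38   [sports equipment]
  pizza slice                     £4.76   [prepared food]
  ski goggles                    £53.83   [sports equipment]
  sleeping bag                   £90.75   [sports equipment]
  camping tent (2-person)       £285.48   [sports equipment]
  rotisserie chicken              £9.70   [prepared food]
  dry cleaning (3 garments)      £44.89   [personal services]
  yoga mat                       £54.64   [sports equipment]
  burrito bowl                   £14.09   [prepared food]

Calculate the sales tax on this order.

£40.54

Café latte £4.68: prepared food → 8% → £0.37
Greeting card £4.85: all other goods → 3% → £0.15
Pair of dumbbells (15 lb) £75.38: sports equipment, under £250.00 → 2.75% → £2.07
Pizza slice £4.76: prepared food → 8% → £0.38
Ski goggles £53.83: sports equipment, under £250.00 → 2.75% → £1.48
Sleeping bag £90.75: sports equipment, under £250.00 → 2.75% → £2.50
Camping tent (2-person) £285.48: sports equipment, £250.00 or more → 9% → £25.69
Rotisserie chicken £9.70: prepared food → 8% → £0.78
Dry cleaning (3 garments) £44.89: personal services → 10% → £4.49
Yoga mat £54.64: sports equipment, under £250.00 → 2.75% → £1.50
Burrito bowl £14.09: prepared food → 8% → £1.13
Total tax = £0.37 + £0.15 + £2.07 + £0.38 + £1.48 + £2.50 + £25.69 + £0.78 + £4.49 + £1.50 + £1.13 = £40.54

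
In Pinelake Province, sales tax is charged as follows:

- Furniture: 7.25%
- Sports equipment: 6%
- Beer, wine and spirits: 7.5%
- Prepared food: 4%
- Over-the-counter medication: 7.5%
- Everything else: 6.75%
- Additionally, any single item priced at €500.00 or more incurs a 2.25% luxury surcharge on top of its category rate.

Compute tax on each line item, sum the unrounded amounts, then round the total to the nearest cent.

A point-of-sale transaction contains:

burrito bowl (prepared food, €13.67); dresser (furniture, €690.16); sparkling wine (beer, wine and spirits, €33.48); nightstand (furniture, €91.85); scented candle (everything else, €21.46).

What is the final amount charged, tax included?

€927.35

Burrito bowl €13.67: prepared food → 4% → €0.5468
Dresser €690.16: furniture → 7.25% + 2.25% surcharge = 9.5% → €65.5652
Sparkling wine €33.48: beer, wine and spirits → 7.5% → €2.511
Nightstand €91.85: furniture → 7.25% → €6.659125
Scented candle €21.46: everything else → 6.75% → €1.44855
Subtotal = €850.62; unrounded tax = €76.730675 → €76.73; total due = €927.35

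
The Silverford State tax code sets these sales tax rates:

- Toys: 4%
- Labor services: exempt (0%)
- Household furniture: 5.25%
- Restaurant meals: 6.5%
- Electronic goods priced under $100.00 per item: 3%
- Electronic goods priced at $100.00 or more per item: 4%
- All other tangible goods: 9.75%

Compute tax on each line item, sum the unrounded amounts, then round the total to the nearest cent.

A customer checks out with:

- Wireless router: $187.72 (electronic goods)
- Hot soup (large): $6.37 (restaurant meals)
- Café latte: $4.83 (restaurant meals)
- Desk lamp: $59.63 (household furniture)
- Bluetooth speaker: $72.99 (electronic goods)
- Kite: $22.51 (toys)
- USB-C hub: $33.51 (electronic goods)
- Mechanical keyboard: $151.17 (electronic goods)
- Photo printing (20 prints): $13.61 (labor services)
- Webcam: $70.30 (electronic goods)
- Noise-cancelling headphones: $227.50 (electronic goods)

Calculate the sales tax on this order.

$32.72

Wireless router $187.72: electronic goods, $100.00 or more → 4% → $7.5088
Hot soup (large) $6.37: restaurant meals → 6.5% → $0.41405
Café latte $4.83: restaurant meals → 6.5% → $0.31395
Desk lamp $59.63: household furniture → 5.25% → $3.130575
Bluetooth speaker $72.99: electronic goods, under $100.00 → 3% → $2.1897
Kite $22.51: toys → 4% → $0.9004
USB-C hub $33.51: electronic goods, under $100.00 → 3% → $1.0053
Mechanical keyboard $151.17: electronic goods, $100.00 or more → 4% → $6.0468
Photo printing (20 prints) $13.61: labor services → 0% → $0.00
Webcam $70.30: electronic goods, under $100.00 → 3% → $2.109
Noise-cancelling headphones $227.50: electronic goods, $100.00 or more → 4% → $9.10
Unrounded tax sum = $32.718575 → $32.72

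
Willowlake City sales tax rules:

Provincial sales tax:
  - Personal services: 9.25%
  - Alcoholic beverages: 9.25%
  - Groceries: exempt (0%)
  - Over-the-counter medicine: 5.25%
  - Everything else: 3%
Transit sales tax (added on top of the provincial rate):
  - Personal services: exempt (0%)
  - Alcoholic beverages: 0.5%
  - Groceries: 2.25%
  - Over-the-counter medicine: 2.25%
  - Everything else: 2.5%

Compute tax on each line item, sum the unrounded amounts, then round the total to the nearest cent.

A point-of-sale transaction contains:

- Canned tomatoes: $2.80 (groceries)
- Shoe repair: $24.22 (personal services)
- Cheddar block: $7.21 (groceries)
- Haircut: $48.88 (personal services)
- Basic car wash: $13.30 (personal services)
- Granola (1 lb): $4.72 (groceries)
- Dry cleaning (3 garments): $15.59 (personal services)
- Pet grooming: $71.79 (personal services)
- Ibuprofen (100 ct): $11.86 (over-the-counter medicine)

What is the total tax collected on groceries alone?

$0.33

Canned tomatoes $2.80: groceries → 0% + 2.25% transit = 2.25% → $0.063
Cheddar block $7.21: groceries → 0% + 2.25% transit = 2.25% → $0.162225
Granola (1 lb) $4.72: groceries → 0% + 2.25% transit = 2.25% → $0.1062
Tax on groceries: unrounded sum = $0.331425 → $0.33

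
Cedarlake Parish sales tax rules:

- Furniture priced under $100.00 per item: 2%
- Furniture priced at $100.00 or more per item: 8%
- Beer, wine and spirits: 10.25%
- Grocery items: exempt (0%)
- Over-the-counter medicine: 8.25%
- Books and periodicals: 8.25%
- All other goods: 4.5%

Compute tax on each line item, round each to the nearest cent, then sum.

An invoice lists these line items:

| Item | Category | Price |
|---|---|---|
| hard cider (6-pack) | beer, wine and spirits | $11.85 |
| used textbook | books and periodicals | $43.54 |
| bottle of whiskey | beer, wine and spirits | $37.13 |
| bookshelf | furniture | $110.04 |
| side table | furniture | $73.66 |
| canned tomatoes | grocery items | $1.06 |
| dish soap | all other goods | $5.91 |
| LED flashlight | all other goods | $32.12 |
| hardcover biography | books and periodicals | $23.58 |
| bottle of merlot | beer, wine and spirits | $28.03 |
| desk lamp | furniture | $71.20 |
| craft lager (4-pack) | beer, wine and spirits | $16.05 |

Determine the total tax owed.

Hard cider (6-pack) $11.85: beer, wine and spirits → 10.25% → $1.21
Used textbook $43.54: books and periodicals → 8.25% → $3.59
Bottle of whiskey $37.13: beer, wine and spirits → 10.25% → $3.81
Bookshelf $110.04: furniture, $100.00 or more → 8% → $8.80
Side table $73.66: furniture, under $100.00 → 2% → $1.47
Canned tomatoes $1.06: grocery items → 0% → $0.00
Dish soap $5.91: all other goods → 4.5% → $0.27
LED flashlight $32.12: all other goods → 4.5% → $1.45
Hardcover biography $23.58: books and periodicals → 8.25% → $1.95
Bottle of merlot $28.03: beer, wine and spirits → 10.25% → $2.87
Desk lamp $71.20: furniture, under $100.00 → 2% → $1.42
Craft lager (4-pack) $16.05: beer, wine and spirits → 10.25% → $1.65
Total tax = $1.21 + $3.59 + $3.81 + $8.80 + $1.47 + $0.27 + $1.45 + $1.95 + $2.87 + $1.42 + $1.65 = $28.49

$28.49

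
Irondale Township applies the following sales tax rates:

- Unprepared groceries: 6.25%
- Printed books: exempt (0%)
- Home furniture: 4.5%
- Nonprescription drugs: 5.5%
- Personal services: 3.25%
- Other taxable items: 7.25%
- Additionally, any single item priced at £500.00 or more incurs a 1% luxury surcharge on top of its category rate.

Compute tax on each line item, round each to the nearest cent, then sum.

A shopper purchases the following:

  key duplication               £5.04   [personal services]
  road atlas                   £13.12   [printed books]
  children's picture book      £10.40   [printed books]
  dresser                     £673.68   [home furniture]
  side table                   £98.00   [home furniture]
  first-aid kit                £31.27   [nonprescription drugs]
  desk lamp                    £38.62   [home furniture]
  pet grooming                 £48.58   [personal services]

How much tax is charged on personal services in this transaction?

£1.74

Key duplication £5.04: personal services → 3.25% → £0.16
Pet grooming £48.58: personal services → 3.25% → £1.58
Tax on personal services = £0.16 + £1.58 = £1.74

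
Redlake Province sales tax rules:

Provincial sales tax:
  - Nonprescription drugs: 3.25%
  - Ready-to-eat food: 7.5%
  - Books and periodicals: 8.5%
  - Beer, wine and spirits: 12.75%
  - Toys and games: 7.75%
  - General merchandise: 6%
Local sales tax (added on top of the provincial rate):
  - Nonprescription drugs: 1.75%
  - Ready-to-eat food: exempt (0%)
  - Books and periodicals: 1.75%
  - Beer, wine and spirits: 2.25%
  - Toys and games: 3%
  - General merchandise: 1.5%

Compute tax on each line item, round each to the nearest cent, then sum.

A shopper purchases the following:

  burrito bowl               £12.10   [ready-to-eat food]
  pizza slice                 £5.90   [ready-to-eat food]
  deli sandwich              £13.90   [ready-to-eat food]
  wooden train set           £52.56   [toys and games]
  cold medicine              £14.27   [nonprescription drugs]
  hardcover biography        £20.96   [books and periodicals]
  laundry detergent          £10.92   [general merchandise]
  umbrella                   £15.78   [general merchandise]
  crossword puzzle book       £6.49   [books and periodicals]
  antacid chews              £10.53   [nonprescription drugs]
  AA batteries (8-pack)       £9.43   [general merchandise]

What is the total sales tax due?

Burrito bowl £12.10: ready-to-eat food → 7.5% + 0% local = 7.5% → £0.91
Pizza slice £5.90: ready-to-eat food → 7.5% + 0% local = 7.5% → £0.44
Deli sandwich £13.90: ready-to-eat food → 7.5% + 0% local = 7.5% → £1.04
Wooden train set £52.56: toys and games → 7.75% + 3% local = 10.75% → £5.65
Cold medicine £14.27: nonprescription drugs → 3.25% + 1.75% local = 5% → £0.71
Hardcover biography £20.96: books and periodicals → 8.5% + 1.75% local = 10.25% → £2.15
Laundry detergent £10.92: general merchandise → 6% + 1.5% local = 7.5% → £0.82
Umbrella £15.78: general merchandise → 6% + 1.5% local = 7.5% → £1.18
Crossword puzzle book £6.49: books and periodicals → 8.5% + 1.75% local = 10.25% → £0.67
Antacid chews £10.53: nonprescription drugs → 3.25% + 1.75% local = 5% → £0.53
AA batteries (8-pack) £9.43: general merchandise → 6% + 1.5% local = 7.5% → £0.71
Total tax = £0.91 + £0.44 + £1.04 + £5.65 + £0.71 + £2.15 + £0.82 + £1.18 + £0.67 + £0.53 + £0.71 = £14.81

£14.81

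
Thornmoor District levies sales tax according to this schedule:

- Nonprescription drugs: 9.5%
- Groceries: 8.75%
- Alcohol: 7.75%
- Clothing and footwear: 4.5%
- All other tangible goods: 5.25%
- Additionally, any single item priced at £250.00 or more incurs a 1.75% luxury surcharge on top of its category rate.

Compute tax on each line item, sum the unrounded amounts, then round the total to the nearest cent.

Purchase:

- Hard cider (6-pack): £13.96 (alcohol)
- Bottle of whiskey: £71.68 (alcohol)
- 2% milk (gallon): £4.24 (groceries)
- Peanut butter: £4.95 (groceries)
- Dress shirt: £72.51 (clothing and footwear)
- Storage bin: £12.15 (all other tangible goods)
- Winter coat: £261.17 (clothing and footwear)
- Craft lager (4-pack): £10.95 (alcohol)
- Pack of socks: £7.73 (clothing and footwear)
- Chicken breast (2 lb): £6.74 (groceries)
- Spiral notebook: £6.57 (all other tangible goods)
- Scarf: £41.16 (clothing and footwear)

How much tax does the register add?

£31.65

Hard cider (6-pack) £13.96: alcohol → 7.75% → £1.0819
Bottle of whiskey £71.68: alcohol → 7.75% → £5.5552
2% milk (gallon) £4.24: groceries → 8.75% → £0.371
Peanut butter £4.95: groceries → 8.75% → £0.433125
Dress shirt £72.51: clothing and footwear → 4.5% → £3.26295
Storage bin £12.15: all other tangible goods → 5.25% → £0.637875
Winter coat £261.17: clothing and footwear → 4.5% + 1.75% surcharge = 6.25% → £16.323125
Craft lager (4-pack) £10.95: alcohol → 7.75% → £0.848625
Pack of socks £7.73: clothing and footwear → 4.5% → £0.34785
Chicken breast (2 lb) £6.74: groceries → 8.75% → £0.58975
Spiral notebook £6.57: all other tangible goods → 5.25% → £0.344925
Scarf £41.16: clothing and footwear → 4.5% → £1.8522
Unrounded tax sum = £31.648525 → £31.65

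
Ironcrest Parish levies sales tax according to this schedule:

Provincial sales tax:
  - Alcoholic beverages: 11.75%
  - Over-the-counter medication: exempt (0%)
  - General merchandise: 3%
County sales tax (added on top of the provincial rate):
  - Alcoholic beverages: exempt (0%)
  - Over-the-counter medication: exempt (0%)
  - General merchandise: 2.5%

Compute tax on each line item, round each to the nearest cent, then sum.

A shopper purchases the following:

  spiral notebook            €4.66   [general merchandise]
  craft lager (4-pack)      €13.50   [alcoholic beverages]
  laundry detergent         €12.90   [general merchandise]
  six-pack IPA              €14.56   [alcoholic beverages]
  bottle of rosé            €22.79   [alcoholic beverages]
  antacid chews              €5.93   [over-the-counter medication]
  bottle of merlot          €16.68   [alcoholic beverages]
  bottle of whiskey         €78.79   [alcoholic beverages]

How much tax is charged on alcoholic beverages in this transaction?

Craft lager (4-pack) €13.50: alcoholic beverages → 11.75% + 0% county = 11.75% → €1.59
Six-pack IPA €14.56: alcoholic beverages → 11.75% + 0% county = 11.75% → €1.71
Bottle of rosé €22.79: alcoholic beverages → 11.75% + 0% county = 11.75% → €2.68
Bottle of merlot €16.68: alcoholic beverages → 11.75% + 0% county = 11.75% → €1.96
Bottle of whiskey €78.79: alcoholic beverages → 11.75% + 0% county = 11.75% → €9.26
Tax on alcoholic beverages = €1.59 + €1.71 + €2.68 + €1.96 + €9.26 = €17.20

€17.20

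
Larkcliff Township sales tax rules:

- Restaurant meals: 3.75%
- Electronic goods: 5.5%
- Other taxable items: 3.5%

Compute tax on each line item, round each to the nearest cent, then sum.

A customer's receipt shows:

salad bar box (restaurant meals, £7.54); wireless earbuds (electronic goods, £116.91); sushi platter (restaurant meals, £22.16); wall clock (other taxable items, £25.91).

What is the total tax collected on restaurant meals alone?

£1.11

Salad bar box £7.54: restaurant meals → 3.75% → £0.28
Sushi platter £22.16: restaurant meals → 3.75% → £0.83
Tax on restaurant meals = £0.28 + £0.83 = £1.11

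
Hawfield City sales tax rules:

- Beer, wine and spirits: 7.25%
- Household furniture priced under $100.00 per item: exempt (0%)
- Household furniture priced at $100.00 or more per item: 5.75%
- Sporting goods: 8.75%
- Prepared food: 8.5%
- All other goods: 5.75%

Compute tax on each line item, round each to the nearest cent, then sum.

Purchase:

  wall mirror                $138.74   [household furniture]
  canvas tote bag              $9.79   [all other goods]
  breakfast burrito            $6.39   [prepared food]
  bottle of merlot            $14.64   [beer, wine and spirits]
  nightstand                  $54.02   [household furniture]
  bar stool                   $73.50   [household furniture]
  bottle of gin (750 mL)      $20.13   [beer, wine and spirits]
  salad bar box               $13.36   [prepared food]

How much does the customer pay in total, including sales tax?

Wall mirror $138.74: household furniture, $100.00 or more → 5.75% → $7.98
Canvas tote bag $9.79: all other goods → 5.75% → $0.56
Breakfast burrito $6.39: prepared food → 8.5% → $0.54
Bottle of merlot $14.64: beer, wine and spirits → 7.25% → $1.06
Nightstand $54.02: household furniture, under $100.00 → 0% → $0.00
Bar stool $73.50: household furniture, under $100.00 → 0% → $0.00
Bottle of gin (750 mL) $20.13: beer, wine and spirits → 7.25% → $1.46
Salad bar box $13.36: prepared food → 8.5% → $1.14
Subtotal = $330.57; tax = $12.74; total due = $343.31

$343.31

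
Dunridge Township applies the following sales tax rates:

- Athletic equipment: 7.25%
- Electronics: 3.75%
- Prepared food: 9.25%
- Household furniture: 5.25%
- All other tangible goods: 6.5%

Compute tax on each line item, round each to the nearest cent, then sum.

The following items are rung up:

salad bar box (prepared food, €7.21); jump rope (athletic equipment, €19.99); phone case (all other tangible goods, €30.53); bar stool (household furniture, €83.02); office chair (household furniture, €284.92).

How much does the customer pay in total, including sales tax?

Salad bar box €7.21: prepared food → 9.25% → €0.67
Jump rope €19.99: athletic equipment → 7.25% → €1.45
Phone case €30.53: all other tangible goods → 6.5% → €1.98
Bar stool €83.02: household furniture → 5.25% → €4.36
Office chair €284.92: household furniture → 5.25% → €14.96
Subtotal = €425.67; tax = €23.42; total due = €449.09

€449.09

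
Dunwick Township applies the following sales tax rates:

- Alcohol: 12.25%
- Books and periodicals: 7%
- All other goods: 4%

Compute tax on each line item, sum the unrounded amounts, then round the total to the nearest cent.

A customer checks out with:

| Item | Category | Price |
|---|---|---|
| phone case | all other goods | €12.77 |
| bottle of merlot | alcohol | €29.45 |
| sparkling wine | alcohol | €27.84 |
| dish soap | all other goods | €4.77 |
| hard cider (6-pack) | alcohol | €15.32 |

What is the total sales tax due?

€9.60

Phone case €12.77: all other goods → 4% → €0.5108
Bottle of merlot €29.45: alcohol → 12.25% → €3.607625
Sparkling wine €27.84: alcohol → 12.25% → €3.4104
Dish soap €4.77: all other goods → 4% → €0.1908
Hard cider (6-pack) €15.32: alcohol → 12.25% → €1.8767
Unrounded tax sum = €9.596325 → €9.60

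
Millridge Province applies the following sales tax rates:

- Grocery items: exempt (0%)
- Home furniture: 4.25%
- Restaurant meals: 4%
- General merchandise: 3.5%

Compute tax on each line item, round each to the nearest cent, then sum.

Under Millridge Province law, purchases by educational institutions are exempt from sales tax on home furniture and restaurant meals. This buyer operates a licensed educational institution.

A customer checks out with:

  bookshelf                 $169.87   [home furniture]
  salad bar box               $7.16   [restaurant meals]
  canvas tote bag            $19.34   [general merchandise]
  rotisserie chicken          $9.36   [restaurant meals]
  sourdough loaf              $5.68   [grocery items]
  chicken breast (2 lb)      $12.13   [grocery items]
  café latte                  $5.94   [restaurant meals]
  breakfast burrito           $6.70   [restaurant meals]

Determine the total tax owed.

$0.68

Bookshelf $169.87: home furniture, buyer-exempt → 0% → $0.00
Salad bar box $7.16: restaurant meals, buyer-exempt → 0% → $0.00
Canvas tote bag $19.34: general merchandise → 3.5% → $0.68
Rotisserie chicken $9.36: restaurant meals, buyer-exempt → 0% → $0.00
Sourdough loaf $5.68: grocery items → 0% → $0.00
Chicken breast (2 lb) $12.13: grocery items → 0% → $0.00
Café latte $5.94: restaurant meals, buyer-exempt → 0% → $0.00
Breakfast burrito $6.70: restaurant meals, buyer-exempt → 0% → $0.00
Total tax = $0.68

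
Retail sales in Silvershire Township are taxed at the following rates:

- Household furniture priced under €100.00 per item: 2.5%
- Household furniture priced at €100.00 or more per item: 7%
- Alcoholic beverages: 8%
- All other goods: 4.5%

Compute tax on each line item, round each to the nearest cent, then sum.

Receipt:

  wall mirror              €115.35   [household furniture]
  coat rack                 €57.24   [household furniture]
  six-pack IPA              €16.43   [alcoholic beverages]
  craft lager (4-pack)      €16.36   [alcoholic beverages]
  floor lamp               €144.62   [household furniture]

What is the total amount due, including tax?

€372.24

Wall mirror €115.35: household furniture, €100.00 or more → 7% → €8.07
Coat rack €57.24: household furniture, under €100.00 → 2.5% → €1.43
Six-pack IPA €16.43: alcoholic beverages → 8% → €1.31
Craft lager (4-pack) €16.36: alcoholic beverages → 8% → €1.31
Floor lamp €144.62: household furniture, €100.00 or more → 7% → €10.12
Subtotal = €350.00; tax = €22.24; total due = €372.24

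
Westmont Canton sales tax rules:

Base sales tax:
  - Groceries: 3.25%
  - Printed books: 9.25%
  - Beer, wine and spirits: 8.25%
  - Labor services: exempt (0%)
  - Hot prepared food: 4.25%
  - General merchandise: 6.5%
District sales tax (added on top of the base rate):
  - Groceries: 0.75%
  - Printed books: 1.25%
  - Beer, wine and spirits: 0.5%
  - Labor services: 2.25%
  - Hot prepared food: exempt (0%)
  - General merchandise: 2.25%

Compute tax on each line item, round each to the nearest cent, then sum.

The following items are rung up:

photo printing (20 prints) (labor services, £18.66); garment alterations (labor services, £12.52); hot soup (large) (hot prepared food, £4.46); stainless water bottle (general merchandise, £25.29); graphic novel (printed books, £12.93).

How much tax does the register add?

Photo printing (20 prints) £18.66: labor services → 0% + 2.25% district = 2.25% → £0.42
Garment alterations £12.52: labor services → 0% + 2.25% district = 2.25% → £0.28
Hot soup (large) £4.46: hot prepared food → 4.25% + 0% district = 4.25% → £0.19
Stainless water bottle £25.29: general merchandise → 6.5% + 2.25% district = 8.75% → £2.21
Graphic novel £12.93: printed books → 9.25% + 1.25% district = 10.5% → £1.36
Total tax = £0.42 + £0.28 + £0.19 + £2.21 + £1.36 = £4.46

£4.46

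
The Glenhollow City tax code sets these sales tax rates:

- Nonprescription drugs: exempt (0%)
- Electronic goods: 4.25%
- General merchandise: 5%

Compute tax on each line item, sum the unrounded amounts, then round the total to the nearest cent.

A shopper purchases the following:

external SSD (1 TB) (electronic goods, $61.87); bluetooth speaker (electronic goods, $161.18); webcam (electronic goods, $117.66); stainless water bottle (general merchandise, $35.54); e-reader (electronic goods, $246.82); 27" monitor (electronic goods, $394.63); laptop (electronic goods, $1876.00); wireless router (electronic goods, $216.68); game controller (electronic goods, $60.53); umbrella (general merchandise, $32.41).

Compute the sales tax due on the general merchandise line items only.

$3.40

Stainless water bottle $35.54: general merchandise → 5% → $1.777
Umbrella $32.41: general merchandise → 5% → $1.6205
Tax on general merchandise: unrounded sum = $3.3975 → $3.40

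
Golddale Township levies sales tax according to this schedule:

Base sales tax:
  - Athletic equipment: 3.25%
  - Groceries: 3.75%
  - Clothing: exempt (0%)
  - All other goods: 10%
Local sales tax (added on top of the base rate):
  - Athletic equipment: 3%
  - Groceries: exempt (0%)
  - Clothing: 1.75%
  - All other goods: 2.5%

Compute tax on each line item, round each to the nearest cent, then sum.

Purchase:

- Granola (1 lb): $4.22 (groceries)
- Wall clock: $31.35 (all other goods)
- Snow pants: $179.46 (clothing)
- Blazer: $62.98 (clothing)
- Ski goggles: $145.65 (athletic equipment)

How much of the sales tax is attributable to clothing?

$4.24

Snow pants $179.46: clothing → 0% + 1.75% local = 1.75% → $3.14
Blazer $62.98: clothing → 0% + 1.75% local = 1.75% → $1.10
Tax on clothing = $3.14 + $1.10 = $4.24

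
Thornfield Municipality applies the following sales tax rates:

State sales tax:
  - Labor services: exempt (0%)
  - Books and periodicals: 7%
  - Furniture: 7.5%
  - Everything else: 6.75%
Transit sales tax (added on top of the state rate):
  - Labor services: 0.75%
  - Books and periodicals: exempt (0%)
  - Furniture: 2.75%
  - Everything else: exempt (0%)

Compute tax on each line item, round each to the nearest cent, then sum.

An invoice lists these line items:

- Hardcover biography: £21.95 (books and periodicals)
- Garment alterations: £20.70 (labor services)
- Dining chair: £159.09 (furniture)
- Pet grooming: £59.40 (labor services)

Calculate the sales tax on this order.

£18.46

Hardcover biography £21.95: books and periodicals → 7% + 0% transit = 7% → £1.54
Garment alterations £20.70: labor services → 0% + 0.75% transit = 0.75% → £0.16
Dining chair £159.09: furniture → 7.5% + 2.75% transit = 10.25% → £16.31
Pet grooming £59.40: labor services → 0% + 0.75% transit = 0.75% → £0.45
Total tax = £1.54 + £0.16 + £16.31 + £0.45 = £18.46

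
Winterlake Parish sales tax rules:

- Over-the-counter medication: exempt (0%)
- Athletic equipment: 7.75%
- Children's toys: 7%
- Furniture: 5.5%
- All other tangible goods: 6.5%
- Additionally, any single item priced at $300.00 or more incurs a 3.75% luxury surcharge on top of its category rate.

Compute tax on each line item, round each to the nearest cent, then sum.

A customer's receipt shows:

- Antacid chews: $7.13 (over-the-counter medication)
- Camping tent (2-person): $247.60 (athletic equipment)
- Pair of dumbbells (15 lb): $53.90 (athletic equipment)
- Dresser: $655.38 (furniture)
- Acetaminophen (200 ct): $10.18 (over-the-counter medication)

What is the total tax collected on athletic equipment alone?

Camping tent (2-person) $247.60: athletic equipment → 7.75% → $19.19
Pair of dumbbells (15 lb) $53.90: athletic equipment → 7.75% → $4.18
Tax on athletic equipment = $19.19 + $4.18 = $23.37

$23.37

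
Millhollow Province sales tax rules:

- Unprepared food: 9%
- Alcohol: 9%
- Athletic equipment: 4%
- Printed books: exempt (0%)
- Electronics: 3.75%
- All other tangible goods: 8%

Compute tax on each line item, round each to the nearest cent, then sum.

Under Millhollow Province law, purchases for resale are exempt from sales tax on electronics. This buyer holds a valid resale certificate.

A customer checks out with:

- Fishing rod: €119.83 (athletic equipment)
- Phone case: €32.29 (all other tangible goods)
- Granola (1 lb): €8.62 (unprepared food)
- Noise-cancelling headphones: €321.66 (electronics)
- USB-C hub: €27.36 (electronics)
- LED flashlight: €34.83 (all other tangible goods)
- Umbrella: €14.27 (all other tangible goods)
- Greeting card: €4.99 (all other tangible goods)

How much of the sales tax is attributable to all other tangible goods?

Phone case €32.29: all other tangible goods → 8% → €2.58
LED flashlight €34.83: all other tangible goods → 8% → €2.79
Umbrella €14.27: all other tangible goods → 8% → €1.14
Greeting card €4.99: all other tangible goods → 8% → €0.40
Tax on all other tangible goods = €2.58 + €2.79 + €1.14 + €0.40 = €6.91

€6.91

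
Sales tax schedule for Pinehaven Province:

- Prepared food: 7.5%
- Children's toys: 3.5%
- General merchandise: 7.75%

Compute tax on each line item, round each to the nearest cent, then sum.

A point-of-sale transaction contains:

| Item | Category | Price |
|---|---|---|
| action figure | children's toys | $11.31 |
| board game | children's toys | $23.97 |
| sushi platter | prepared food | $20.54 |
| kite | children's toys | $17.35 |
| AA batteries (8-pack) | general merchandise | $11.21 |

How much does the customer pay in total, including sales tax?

Action figure $11.31: children's toys → 3.5% → $0.40
Board game $23.97: children's toys → 3.5% → $0.84
Sushi platter $20.54: prepared food → 7.5% → $1.54
Kite $17.35: children's toys → 3.5% → $0.61
AA batteries (8-pack) $11.21: general merchandise → 7.75% → $0.87
Subtotal = $84.38; tax = $4.26; total due = $88.64

$88.64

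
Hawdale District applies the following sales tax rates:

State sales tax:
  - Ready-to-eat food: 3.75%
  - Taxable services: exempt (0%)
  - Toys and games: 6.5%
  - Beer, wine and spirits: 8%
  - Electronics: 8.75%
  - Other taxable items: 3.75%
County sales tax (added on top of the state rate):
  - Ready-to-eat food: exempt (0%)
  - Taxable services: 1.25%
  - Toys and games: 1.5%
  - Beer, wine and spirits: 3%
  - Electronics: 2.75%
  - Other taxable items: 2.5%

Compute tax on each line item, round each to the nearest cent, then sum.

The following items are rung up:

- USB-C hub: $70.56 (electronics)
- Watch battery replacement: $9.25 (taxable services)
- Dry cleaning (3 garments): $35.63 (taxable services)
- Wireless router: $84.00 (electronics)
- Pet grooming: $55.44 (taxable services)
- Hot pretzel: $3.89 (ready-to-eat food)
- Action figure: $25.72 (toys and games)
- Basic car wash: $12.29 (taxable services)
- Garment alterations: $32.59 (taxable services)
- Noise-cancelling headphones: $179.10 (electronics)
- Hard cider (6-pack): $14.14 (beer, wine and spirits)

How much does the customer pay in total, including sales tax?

USB-C hub $70.56: electronics → 8.75% + 2.75% county = 11.5% → $8.11
Watch battery replacement $9.25: taxable services → 0% + 1.25% county = 1.25% → $0.12
Dry cleaning (3 garments) $35.63: taxable services → 0% + 1.25% county = 1.25% → $0.45
Wireless router $84.00: electronics → 8.75% + 2.75% county = 11.5% → $9.66
Pet grooming $55.44: taxable services → 0% + 1.25% county = 1.25% → $0.69
Hot pretzel $3.89: ready-to-eat food → 3.75% + 0% county = 3.75% → $0.15
Action figure $25.72: toys and games → 6.5% + 1.5% county = 8% → $2.06
Basic car wash $12.29: taxable services → 0% + 1.25% county = 1.25% → $0.15
Garment alterations $32.59: taxable services → 0% + 1.25% county = 1.25% → $0.41
Noise-cancelling headphones $179.10: electronics → 8.75% + 2.75% county = 11.5% → $20.60
Hard cider (6-pack) $14.14: beer, wine and spirits → 8% + 3% county = 11% → $1.56
Subtotal = $522.61; tax = $43.96; total due = $566.57

$566.57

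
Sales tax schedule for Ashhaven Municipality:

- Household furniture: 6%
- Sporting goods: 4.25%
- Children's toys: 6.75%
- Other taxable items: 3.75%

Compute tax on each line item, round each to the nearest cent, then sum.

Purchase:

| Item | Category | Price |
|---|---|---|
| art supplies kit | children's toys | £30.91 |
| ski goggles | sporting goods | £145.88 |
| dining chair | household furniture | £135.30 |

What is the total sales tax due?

£16.41

Art supplies kit £30.91: children's toys → 6.75% → £2.09
Ski goggles £145.88: sporting goods → 4.25% → £6.20
Dining chair £135.30: household furniture → 6% → £8.12
Total tax = £2.09 + £6.20 + £8.12 = £16.41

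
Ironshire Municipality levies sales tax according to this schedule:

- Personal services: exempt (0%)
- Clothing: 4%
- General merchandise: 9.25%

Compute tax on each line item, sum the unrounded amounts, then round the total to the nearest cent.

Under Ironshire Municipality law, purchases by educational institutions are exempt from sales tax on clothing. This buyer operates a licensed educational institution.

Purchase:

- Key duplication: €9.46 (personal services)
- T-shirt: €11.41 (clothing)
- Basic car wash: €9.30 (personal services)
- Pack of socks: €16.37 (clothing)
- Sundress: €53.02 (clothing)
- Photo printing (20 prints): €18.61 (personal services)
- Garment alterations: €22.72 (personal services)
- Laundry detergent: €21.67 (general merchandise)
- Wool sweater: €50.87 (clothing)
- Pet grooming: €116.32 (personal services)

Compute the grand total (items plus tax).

€331.75

Key duplication €9.46: personal services → 0% → €0.00
T-shirt €11.41: clothing, buyer-exempt → 0% → €0.00
Basic car wash €9.30: personal services → 0% → €0.00
Pack of socks €16.37: clothing, buyer-exempt → 0% → €0.00
Sundress €53.02: clothing, buyer-exempt → 0% → €0.00
Photo printing (20 prints) €18.61: personal services → 0% → €0.00
Garment alterations €22.72: personal services → 0% → €0.00
Laundry detergent €21.67: general merchandise → 9.25% → €2.004475
Wool sweater €50.87: clothing, buyer-exempt → 0% → €0.00
Pet grooming €116.32: personal services → 0% → €0.00
Subtotal = €329.75; unrounded tax = €2.004475 → €2.00; total due = €331.75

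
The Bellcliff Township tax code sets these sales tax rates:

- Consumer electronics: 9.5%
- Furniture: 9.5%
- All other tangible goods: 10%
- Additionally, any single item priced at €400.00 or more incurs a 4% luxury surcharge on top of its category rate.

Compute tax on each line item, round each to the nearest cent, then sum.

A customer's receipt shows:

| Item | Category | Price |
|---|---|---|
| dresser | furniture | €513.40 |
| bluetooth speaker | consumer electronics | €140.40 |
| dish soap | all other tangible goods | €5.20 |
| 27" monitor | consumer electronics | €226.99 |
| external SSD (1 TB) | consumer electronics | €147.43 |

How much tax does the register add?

€118.74

Dresser €513.40: furniture → 9.5% + 4% surcharge = 13.5% → €69.31
Bluetooth speaker €140.40: consumer electronics → 9.5% → €13.34
Dish soap €5.20: all other tangible goods → 10% → €0.52
27" monitor €226.99: consumer electronics → 9.5% → €21.56
External SSD (1 TB) €147.43: consumer electronics → 9.5% → €14.01
Total tax = €69.31 + €13.34 + €0.52 + €21.56 + €14.01 = €118.74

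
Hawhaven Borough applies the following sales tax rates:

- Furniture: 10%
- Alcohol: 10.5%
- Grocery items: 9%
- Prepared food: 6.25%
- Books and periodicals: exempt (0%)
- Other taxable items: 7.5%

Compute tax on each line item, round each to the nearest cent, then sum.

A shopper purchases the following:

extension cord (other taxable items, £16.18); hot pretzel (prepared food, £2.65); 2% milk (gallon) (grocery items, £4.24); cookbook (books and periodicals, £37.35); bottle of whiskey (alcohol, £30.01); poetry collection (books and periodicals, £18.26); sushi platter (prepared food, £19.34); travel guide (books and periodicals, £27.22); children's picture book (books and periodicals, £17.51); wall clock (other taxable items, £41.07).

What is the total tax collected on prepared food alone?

£1.38

Hot pretzel £2.65: prepared food → 6.25% → £0.17
Sushi platter £19.34: prepared food → 6.25% → £1.21
Tax on prepared food = £0.17 + £1.21 = £1.38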